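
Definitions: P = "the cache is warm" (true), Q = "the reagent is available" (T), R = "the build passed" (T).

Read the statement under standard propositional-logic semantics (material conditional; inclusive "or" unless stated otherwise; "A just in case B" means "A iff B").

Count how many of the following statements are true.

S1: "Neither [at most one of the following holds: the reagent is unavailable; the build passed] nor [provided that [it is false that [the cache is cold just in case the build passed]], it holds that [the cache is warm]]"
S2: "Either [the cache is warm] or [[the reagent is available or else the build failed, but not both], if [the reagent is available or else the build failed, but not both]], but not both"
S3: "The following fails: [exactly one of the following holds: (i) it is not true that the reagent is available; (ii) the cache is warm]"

0

S1: Parsed as (¬Q ↑ R) ↓ (¬(¬P ↔ R) → P)

¬Q = ¬T = F
¬Q ↑ R = F ↑ T = T
¬P = ¬T = F
¬P ↔ R = F ↔ T = F
¬(¬P ↔ R) = ¬F = T
¬(¬P ↔ R) → P = T → T = T
(¬Q ↑ R) ↓ (¬(¬P ↔ R) → P) = T ↓ T = F
Thus S1 is false.

S2: Parsed as P ⊕ ((Q ⊕ ¬R) → (Q ⊕ ¬R))

¬R = ¬T = F
Q ⊕ ¬R = T ⊕ F = T
¬R = ¬T = F
Q ⊕ ¬R = T ⊕ F = T
(Q ⊕ ¬R) → (Q ⊕ ¬R) = T → T = T
P ⊕ ((Q ⊕ ¬R) → (Q ⊕ ¬R)) = T ⊕ T = F
So S2 is false.

S3: Parsed as ¬(¬Q ⊕ P)

¬Q = ¬T = F
¬Q ⊕ P = F ⊕ T = T
¬(¬Q ⊕ P) = ¬T = F
So S3 is false.

Count: 0.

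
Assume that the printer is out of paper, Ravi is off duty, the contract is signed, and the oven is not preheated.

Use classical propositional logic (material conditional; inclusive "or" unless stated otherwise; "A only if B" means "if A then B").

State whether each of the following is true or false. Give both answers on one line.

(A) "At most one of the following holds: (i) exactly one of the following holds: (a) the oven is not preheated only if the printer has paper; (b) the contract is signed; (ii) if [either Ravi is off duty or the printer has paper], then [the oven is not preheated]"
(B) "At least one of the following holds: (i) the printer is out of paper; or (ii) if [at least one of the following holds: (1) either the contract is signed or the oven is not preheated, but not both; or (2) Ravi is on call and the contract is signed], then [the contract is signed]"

(A) false; (B) true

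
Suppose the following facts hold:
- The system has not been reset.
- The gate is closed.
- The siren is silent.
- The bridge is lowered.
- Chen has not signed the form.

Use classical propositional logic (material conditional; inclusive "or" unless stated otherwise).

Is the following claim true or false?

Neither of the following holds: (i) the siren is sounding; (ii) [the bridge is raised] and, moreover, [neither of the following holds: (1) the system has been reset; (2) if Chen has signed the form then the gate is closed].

True.

Let R = "the siren is sounding" (F), S = "the bridge is raised" (F), P = "the system has been reset" (F), U = "Chen has signed the form" (F), Q = "the gate is open" (F).
In symbols: R nor (S & (P nor (U -> ~Q)))

~Q = ~F = T
U -> ~Q = F -> T = T
P nor (U -> ~Q) = F nor T = F
S & (P nor (U -> ~Q)) = F & F = F
R nor (S & (P nor (U -> ~Q))) = F nor F = T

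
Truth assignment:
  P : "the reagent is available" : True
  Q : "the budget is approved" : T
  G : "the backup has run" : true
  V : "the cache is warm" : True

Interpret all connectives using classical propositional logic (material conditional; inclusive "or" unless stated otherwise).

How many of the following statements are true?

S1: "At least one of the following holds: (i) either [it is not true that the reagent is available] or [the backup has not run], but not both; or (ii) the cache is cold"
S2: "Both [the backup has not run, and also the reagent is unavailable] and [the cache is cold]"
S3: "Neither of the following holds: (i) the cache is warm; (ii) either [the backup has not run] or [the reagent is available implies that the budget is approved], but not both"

S1: Parsed as (~P xor ~G) | ~V

~P = ~T = F
~G = ~T = F
~P xor ~G = F xor F = F
~V = ~T = F
(~P xor ~G) | ~V = F | F = F
Thus S1 is false.

S2: This is (~G & ~P) & ~V.

~G = ~T = F
~P = ~T = F
~G & ~P = F & F = F
~V = ~T = F
(~G & ~P) & ~V = F & F = F
So S2 is false.

S3: This is V nor (~G xor (P -> Q)).

~G = ~T = F
P -> Q = T -> T = T
~G xor (P -> Q) = F xor T = T
V nor (~G xor (P -> Q)) = T nor T = F
Hence S3 is false.

True statements: 0 (none).

0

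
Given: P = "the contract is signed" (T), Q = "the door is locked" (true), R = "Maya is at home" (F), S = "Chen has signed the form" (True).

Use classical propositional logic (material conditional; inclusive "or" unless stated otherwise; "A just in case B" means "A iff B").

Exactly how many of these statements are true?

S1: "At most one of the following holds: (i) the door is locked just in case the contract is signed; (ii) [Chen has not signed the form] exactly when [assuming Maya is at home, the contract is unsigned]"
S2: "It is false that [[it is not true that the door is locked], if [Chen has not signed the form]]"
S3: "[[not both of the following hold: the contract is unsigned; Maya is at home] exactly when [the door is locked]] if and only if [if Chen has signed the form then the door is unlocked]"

1

S1: Formalization: (Q iff P) nand (not S iff (R -> not P))

Q iff P = True iff True = True
not S = not True = False
not P = not True = False
R -> not P = False -> False = True
not S iff (R -> not P) = False iff True = False
(Q iff P) nand (not S iff (R -> not P)) = True nand False = True
So S1 is true.

S2: In symbols: not (not S -> not Q)

not S = not True = False
not Q = not True = False
not S -> not Q = False -> False = True
not (not S -> not Q) = not True = False
Hence S2 is false.

S3: In symbols: ((not P nand R) iff Q) iff (S -> not Q)

not P = not True = False
not P nand R = False nand False = True
(not P nand R) iff Q = True iff True = True
not Q = not True = False
S -> not Q = True -> False = False
((not P nand R) iff Q) iff (S -> not Q) = True iff False = False
So S3 is false.

Count: 1.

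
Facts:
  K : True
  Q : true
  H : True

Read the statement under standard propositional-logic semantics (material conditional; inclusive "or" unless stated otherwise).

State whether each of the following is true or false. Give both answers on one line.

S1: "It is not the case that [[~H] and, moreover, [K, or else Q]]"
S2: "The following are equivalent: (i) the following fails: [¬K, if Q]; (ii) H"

S1: In symbols: ¬(¬H ∧ (K ∨ Q))

¬H = ¬T = F
K ∨ Q = T ∨ T = T
¬H ∧ (K ∨ Q) = F ∧ T = F
¬(¬H ∧ (K ∨ Q)) = ¬F = T
So S1 is true.

S2: In symbols: ¬(Q → ¬K) ↔ H

¬K = ¬T = F
Q → ¬K = T → F = F
¬(Q → ¬K) = ¬F = T
¬(Q → ¬K) ↔ H = T ↔ T = T
Thus S2 is true.

S1 True, S2 True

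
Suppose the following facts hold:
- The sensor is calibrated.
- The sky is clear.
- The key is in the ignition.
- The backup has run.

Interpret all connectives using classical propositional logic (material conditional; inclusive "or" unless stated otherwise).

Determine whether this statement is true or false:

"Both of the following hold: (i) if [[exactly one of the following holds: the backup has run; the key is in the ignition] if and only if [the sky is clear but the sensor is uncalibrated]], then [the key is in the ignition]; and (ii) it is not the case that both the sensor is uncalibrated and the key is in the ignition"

Let H = "the backup has run" (T), L = "the key is in the ignition" (T), V = "the sky is overcast" (F), S = "the sensor is calibrated" (T).
This is (((H xor L) <-> (~V & ~S)) -> L) & (~S nand L).

H xor L = T xor T = F
~V = ~F = T
~S = ~T = F
~V & ~S = T & F = F
(H xor L) <-> (~V & ~S) = F <-> F = T
((H xor L) <-> (~V & ~S)) -> L = T -> T = T
~S = ~T = F
~S nand L = F nand T = T
(((H xor L) <-> (~V & ~S)) -> L) & (~S nand L) = T & T = T

true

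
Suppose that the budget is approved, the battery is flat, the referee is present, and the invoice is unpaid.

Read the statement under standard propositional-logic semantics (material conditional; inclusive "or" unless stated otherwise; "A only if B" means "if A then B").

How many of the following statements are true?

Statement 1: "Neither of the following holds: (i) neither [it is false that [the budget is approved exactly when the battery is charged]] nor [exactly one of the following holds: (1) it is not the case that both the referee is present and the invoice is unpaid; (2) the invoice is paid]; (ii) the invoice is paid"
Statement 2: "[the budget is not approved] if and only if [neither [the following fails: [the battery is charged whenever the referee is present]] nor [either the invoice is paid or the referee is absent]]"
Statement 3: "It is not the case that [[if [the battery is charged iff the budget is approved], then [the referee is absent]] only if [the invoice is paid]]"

Let R = "the budget is approved" (True), Q = "the battery is charged" (False), W = "the referee is present" (True), L = "the invoice is paid" (False).

Statement 1: Parsed as (not (R iff Q) nor ((W nand not L) xor L)) nor L

R iff Q = True iff False = False
not (R iff Q) = not False = True
not L = not False = True
W nand not L = True nand True = False
(W nand not L) xor L = False xor False = False
not (R iff Q) nor ((W nand not L) xor L) = True nor False = False
(not (R iff Q) nor ((W nand not L) xor L)) nor L = False nor False = True
Hence Statement 1 is true.

Statement 2: This is not R iff (not (W -> Q) nor (L or not W)).

not R = not True = False
W -> Q = True -> False = False
not (W -> Q) = not False = True
not W = not True = False
L or not W = False or False = False
not (W -> Q) nor (L or not W) = True nor False = False
not R iff (not (W -> Q) nor (L or not W)) = False iff False = True
Thus Statement 2 is true.

Statement 3: Formalization: not (((Q iff R) -> not W) -> L)

Q iff R = False iff True = False
not W = not True = False
(Q iff R) -> not W = False -> False = True
((Q iff R) -> not W) -> L = True -> False = False
not (((Q iff R) -> not W) -> L) = not False = True
Hence Statement 3 is true.

Count: 3.

3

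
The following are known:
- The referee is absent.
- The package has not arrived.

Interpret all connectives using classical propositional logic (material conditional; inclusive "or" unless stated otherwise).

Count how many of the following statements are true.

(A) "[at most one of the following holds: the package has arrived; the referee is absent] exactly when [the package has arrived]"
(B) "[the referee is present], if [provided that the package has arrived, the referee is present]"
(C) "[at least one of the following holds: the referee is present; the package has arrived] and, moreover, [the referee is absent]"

0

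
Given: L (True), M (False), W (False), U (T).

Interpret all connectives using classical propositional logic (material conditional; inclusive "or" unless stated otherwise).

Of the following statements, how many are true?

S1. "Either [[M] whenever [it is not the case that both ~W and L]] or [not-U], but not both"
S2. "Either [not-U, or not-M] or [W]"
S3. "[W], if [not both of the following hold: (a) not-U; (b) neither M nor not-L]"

S1: This is ((~W nand L) -> M) xor ~U.

~W = ~F = T
~W nand L = T nand T = F
(~W nand L) -> M = F -> F = T
~U = ~T = F
((~W nand L) -> M) xor ~U = T xor F = T
Thus S1 is true.

S2: Parsed as (~U | ~M) | W

~U = ~T = F
~M = ~F = T
~U | ~M = F | T = T
(~U | ~M) | W = T | F = T
So S2 is true.

S3: In symbols: (~U nand (M nor ~L)) -> W

~U = ~T = F
~L = ~T = F
M nor ~L = F nor F = T
~U nand (M nor ~L) = F nand T = T
(~U nand (M nor ~L)) -> W = T -> F = F
Thus S3 is false.

True statements: 2 (S1, S2).

2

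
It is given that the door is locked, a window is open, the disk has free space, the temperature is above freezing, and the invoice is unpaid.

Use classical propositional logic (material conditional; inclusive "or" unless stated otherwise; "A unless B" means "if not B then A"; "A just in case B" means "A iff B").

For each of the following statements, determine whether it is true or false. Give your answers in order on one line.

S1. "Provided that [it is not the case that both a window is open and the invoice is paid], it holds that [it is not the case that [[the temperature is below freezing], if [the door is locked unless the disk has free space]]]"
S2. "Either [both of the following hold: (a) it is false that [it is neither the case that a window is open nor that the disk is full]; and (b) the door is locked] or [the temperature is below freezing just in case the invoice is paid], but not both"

S1 True; S2 False

Let S = "a window is open" (T), V = "the invoice is paid" (F), R = "the door is locked" (T), G = "the disk is full" (F), P = "the temperature is below freezing" (F).

S1: This is (S nand V) -> ~((R | ~G) -> P).

S nand V = T nand F = T
~G = ~F = T
R | ~G = T | T = T
(R | ~G) -> P = T -> F = F
~((R | ~G) -> P) = ~F = T
(S nand V) -> ~((R | ~G) -> P) = T -> T = T
Hence S1 is true.

S2: This is (~(S nor G) & R) xor (P <-> V).

S nor G = T nor F = F
~(S nor G) = ~F = T
~(S nor G) & R = T & T = T
P <-> V = F <-> F = T
(~(S nor G) & R) xor (P <-> V) = T xor T = F
So S2 is false.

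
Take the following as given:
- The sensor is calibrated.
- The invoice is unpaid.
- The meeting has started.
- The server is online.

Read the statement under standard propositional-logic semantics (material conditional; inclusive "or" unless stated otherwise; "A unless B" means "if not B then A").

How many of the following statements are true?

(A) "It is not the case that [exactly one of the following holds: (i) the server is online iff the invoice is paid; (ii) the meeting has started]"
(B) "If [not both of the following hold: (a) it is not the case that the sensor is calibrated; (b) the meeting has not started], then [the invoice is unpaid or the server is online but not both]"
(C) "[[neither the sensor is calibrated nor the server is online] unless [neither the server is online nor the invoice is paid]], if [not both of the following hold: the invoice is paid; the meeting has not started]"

0

Let S = "the server is online" (T), Q = "the invoice is paid" (F), R = "the meeting has started" (T), P = "the sensor is calibrated" (T).

(A): Formalization: ~((S <-> Q) xor R)

S <-> Q = T <-> F = F
(S <-> Q) xor R = F xor T = T
~((S <-> Q) xor R) = ~T = F
So (A) is false.

(B): This is (~P nand ~R) -> (~Q xor S).

~P = ~T = F
~R = ~T = F
~P nand ~R = F nand F = T
~Q = ~F = T
~Q xor S = T xor T = F
(~P nand ~R) -> (~Q xor S) = T -> F = F
So (B) is false.

(C): This is (Q nand ~R) -> ((P nor S) | (S nor Q)).

~R = ~T = F
Q nand ~R = F nand F = T
P nor S = T nor T = F
S nor Q = T nor F = F
(P nor S) | (S nor Q) = F | F = F
(Q nand ~R) -> ((P nor S) | (S nor Q)) = T -> F = F
Hence (C) is false.

True statements: 0 (none).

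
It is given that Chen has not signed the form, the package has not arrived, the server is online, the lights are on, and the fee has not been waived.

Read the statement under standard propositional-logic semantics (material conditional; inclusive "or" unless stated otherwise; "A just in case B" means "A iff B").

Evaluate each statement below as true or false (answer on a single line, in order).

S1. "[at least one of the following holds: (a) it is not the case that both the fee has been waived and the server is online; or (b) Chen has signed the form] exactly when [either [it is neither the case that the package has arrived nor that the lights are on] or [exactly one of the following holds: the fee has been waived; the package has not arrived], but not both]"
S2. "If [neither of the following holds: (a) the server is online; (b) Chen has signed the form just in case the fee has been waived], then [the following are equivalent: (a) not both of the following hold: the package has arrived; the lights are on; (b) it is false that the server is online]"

Let U = "the fee has been waived" (False), R = "the server is online" (True), P = "Chen has signed the form" (False), Q = "the package has arrived" (False), S = "the lights are on" (True).

S1: Parsed as ((U nand R) or P) iff ((Q nor S) xor (U xor not Q))

U nand R = False nand True = True
(U nand R) or P = True or False = True
Q nor S = False nor True = False
not Q = not False = True
U xor not Q = False xor True = True
(Q nor S) xor (U xor not Q) = False xor True = True
((U nand R) or P) iff ((Q nor S) xor (U xor not Q)) = True iff True = True
So S1 is true.

S2: Formalization: (R nor (P iff U)) -> ((Q nand S) iff not R)

P iff U = False iff False = True
R nor (P iff U) = True nor True = False
Q nand S = False nand True = True
not R = not True = False
(Q nand S) iff not R = True iff False = False
(R nor (P iff U)) -> ((Q nand S) iff not R) = False -> False = True
So S2 is true.

S1 true; S2 true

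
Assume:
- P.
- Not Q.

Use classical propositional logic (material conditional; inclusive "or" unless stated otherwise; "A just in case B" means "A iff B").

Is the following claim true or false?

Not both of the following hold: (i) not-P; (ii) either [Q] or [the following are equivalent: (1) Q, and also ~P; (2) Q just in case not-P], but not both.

Formalization: not P nand (Q xor ((Q and not P) iff (Q iff not P)))

not P = not True = False
not P = not True = False
Q and not P = False and False = False
not P = not True = False
Q iff not P = False iff False = True
(Q and not P) iff (Q iff not P) = False iff True = False
Q xor ((Q and not P) iff (Q iff not P)) = False xor False = False
not P nand (Q xor ((Q and not P) iff (Q iff not P))) = False nand False = True

True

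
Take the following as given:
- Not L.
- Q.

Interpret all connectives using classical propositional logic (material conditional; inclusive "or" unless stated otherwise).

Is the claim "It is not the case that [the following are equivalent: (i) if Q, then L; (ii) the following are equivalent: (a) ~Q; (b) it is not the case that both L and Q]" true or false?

False

This is not ((Q -> L) iff (not Q iff (L nand Q))).

Q -> L = True -> False = False
not Q = not True = False
L nand Q = False nand True = True
not Q iff (L nand Q) = False iff True = False
(Q -> L) iff (not Q iff (L nand Q)) = False iff False = True
not ((Q -> L) iff (not Q iff (L nand Q))) = not True = False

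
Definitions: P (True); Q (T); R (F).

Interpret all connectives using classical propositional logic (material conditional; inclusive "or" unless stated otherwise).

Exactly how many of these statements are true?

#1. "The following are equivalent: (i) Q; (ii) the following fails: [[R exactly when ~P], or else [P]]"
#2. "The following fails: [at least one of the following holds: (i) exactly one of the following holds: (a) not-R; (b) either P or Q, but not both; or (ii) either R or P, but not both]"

0

#1: Parsed as Q iff not ((R iff not P) or P)

not P = not True = False
R iff not P = False iff False = True
(R iff not P) or P = True or True = True
not ((R iff not P) or P) = not True = False
Q iff not ((R iff not P) or P) = True iff False = False
Hence #1 is false.

#2: This is not ((not R xor (P xor Q)) or (R xor P)).

not R = not False = True
P xor Q = True xor True = False
not R xor (P xor Q) = True xor False = True
R xor P = False xor True = True
(not R xor (P xor Q)) or (R xor P) = True or True = True
not ((not R xor (P xor Q)) or (R xor P)) = not True = False
So #2 is false.

0 of the 2 statements are true (none).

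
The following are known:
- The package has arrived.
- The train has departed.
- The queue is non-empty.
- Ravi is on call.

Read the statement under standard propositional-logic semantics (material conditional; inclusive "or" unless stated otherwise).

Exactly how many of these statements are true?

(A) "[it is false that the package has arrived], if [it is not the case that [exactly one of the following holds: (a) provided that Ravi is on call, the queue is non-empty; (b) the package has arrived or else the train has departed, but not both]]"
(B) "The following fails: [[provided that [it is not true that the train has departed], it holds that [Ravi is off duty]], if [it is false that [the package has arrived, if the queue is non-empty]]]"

Let G = "Ravi is on call" (T), Q = "the queue is empty" (F), M = "the package has arrived" (T), S = "the train has departed" (T).

(A): Formalization: ¬((G → ¬Q) ⊕ (M ⊕ S)) → ¬M

¬Q = ¬F = T
G → ¬Q = T → T = T
M ⊕ S = T ⊕ T = F
(G → ¬Q) ⊕ (M ⊕ S) = T ⊕ F = T
¬((G → ¬Q) ⊕ (M ⊕ S)) = ¬T = F
¬M = ¬T = F
¬((G → ¬Q) ⊕ (M ⊕ S)) → ¬M = F → F = T
Hence (A) is true.

(B): Formalization: ¬(¬(¬Q → M) → (¬S → ¬G))

¬Q = ¬F = T
¬Q → M = T → T = T
¬(¬Q → M) = ¬T = F
¬S = ¬T = F
¬G = ¬T = F
¬S → ¬G = F → F = T
¬(¬Q → M) → (¬S → ¬G) = F → T = T
¬(¬(¬Q → M) → (¬S → ¬G)) = ¬T = F
So (B) is false.

True statements: 1 ((A)).

1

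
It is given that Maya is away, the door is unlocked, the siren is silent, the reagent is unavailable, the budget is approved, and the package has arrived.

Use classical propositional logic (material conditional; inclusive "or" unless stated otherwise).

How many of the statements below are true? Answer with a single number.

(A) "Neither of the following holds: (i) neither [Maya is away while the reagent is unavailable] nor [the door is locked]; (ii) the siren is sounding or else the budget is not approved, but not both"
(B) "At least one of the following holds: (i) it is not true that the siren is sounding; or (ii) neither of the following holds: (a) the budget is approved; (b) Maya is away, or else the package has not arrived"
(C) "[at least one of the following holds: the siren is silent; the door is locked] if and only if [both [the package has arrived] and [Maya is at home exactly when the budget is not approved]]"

3

Let P = "Maya is at home" (False), S = "the reagent is available" (False), Q = "the door is locked" (False), R = "the siren is sounding" (False), U = "the budget is approved" (True), V = "the package has arrived" (True).

(A): This is ((not P and not S) nor Q) nor (R xor not U).

not P = not False = True
not S = not False = True
not P and not S = True and True = True
(not P and not S) nor Q = True nor False = False
not U = not True = False
R xor not U = False xor False = False
((not P and not S) nor Q) nor (R xor not U) = False nor False = True
Thus (A) is true.

(B): This is not R or (U nor (not P or not V)).

not R = not False = True
not P = not False = True
not V = not True = False
not P or not V = True or False = True
U nor (not P or not V) = True nor True = False
not R or (U nor (not P or not V)) = True or False = True
Hence (B) is true.

(C): Formalization: (not R or Q) iff (V and (P iff not U))

not R = not False = True
not R or Q = True or False = True
not U = not True = False
P iff not U = False iff False = True
V and (P iff not U) = True and True = True
(not R or Q) iff (V and (P iff not U)) = True iff True = True
So (C) is true.

3 of the 3 statements are true.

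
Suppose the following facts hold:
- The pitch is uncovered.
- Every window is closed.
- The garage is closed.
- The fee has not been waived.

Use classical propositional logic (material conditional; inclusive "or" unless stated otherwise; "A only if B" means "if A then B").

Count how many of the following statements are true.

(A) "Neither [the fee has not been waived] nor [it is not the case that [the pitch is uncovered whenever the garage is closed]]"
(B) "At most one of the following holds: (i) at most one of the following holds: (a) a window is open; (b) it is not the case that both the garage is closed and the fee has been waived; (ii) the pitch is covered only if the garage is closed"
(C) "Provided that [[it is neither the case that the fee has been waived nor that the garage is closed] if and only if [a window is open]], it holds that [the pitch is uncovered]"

1

Let H = "the fee has been waived" (False), V = "the garage is closed" (True), G = "the pitch is covered" (False), M = "a window is open" (False).

(A): Formalization: not H nor not (V -> not G)

not H = not False = True
not G = not False = True
V -> not G = True -> True = True
not (V -> not G) = not True = False
not H nor not (V -> not G) = True nor False = False
Thus (A) is false.

(B): This is (M nand (V nand H)) nand (G -> V).

V nand H = True nand False = True
M nand (V nand H) = False nand True = True
G -> V = False -> True = True
(M nand (V nand H)) nand (G -> V) = True nand True = False
So (B) is false.

(C): This is ((H nor V) iff M) -> not G.

H nor V = False nor True = False
(H nor V) iff M = False iff False = True
not G = not False = True
((H nor V) iff M) -> not G = True -> True = True
Hence (C) is true.

Count: 1.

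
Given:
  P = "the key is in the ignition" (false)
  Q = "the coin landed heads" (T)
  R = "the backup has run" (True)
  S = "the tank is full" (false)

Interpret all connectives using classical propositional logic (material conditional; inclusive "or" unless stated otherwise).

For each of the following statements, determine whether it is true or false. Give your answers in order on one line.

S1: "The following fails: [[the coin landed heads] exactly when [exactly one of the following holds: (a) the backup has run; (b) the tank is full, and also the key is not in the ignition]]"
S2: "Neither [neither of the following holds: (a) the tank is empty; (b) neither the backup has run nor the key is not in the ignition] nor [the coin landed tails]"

S1: Formalization: ¬(Q ↔ (R ⊕ (S ∧ ¬P)))

¬P = ¬F = T
S ∧ ¬P = F ∧ T = F
R ⊕ (S ∧ ¬P) = T ⊕ F = T
Q ↔ (R ⊕ (S ∧ ¬P)) = T ↔ T = T
¬(Q ↔ (R ⊕ (S ∧ ¬P))) = ¬T = F
Hence S1 is false.

S2: Formalization: (¬S ↓ (R ↓ ¬P)) ↓ ¬Q

¬S = ¬F = T
¬P = ¬F = T
R ↓ ¬P = T ↓ T = F
¬S ↓ (R ↓ ¬P) = T ↓ F = F
¬Q = ¬T = F
(¬S ↓ (R ↓ ¬P)) ↓ ¬Q = F ↓ F = T
Hence S2 is true.

S1 F; S2 T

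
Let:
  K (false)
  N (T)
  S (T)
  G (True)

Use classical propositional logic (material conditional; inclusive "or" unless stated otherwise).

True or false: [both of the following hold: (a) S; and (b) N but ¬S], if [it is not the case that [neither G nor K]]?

False.

In symbols: not (G nor K) -> (S and (N and not S))

G nor K = True nor False = False
not (G nor K) = not False = True
not S = not True = False
N and not S = True and False = False
S and (N and not S) = True and False = False
not (G nor K) -> (S and (N and not S)) = True -> False = False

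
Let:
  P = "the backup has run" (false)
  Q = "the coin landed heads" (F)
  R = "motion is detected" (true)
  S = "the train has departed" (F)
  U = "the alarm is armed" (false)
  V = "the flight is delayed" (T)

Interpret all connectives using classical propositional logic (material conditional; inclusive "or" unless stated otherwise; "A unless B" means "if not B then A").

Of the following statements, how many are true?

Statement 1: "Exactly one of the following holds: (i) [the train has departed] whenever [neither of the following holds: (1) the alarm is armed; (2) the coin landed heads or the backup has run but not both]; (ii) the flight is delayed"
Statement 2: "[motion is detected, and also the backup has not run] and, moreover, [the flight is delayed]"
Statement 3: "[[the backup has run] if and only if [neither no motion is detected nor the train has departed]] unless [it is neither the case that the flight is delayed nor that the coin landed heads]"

Statement 1: In symbols: ((U nor (Q xor P)) -> S) xor V

Q xor P = False xor False = False
U nor (Q xor P) = False nor False = True
(U nor (Q xor P)) -> S = True -> False = False
((U nor (Q xor P)) -> S) xor V = False xor True = True
So Statement 1 is true.

Statement 2: In symbols: (R and not P) and V

not P = not False = True
R and not P = True and True = True
(R and not P) and V = True and True = True
Thus Statement 2 is true.

Statement 3: Formalization: (P iff (not R nor S)) or (V nor Q)

not R = not True = False
not R nor S = False nor False = True
P iff (not R nor S) = False iff True = False
V nor Q = True nor False = False
(P iff (not R nor S)) or (V nor Q) = False or False = False
So Statement 3 is false.

2 of the 3 statements are true (Statement 1, Statement 2).

2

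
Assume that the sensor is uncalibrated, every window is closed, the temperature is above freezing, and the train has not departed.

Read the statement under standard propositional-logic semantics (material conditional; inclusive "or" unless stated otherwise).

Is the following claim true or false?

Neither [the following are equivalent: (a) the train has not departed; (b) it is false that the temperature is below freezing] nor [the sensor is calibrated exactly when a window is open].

False

Let K = "the train has departed" (F), L = "the temperature is below freezing" (F), G = "the sensor is calibrated" (F), N = "a window is open" (F).
In symbols: (¬K ↔ ¬L) ↓ (G ↔ N)

¬K = ¬F = T
¬L = ¬F = T
¬K ↔ ¬L = T ↔ T = T
G ↔ N = F ↔ F = T
(¬K ↔ ¬L) ↓ (G ↔ N) = T ↓ T = F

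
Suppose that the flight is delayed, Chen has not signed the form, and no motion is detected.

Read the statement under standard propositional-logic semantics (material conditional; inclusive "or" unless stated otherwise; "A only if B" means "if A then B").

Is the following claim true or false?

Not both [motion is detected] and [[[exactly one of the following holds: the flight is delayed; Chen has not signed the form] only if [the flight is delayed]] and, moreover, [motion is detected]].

True.

Let D = "motion is detected" (F), S = "the flight is delayed" (T), K = "Chen has signed the form" (F).
Parsed as D nand (((S xor ~K) -> S) & D)

~K = ~F = T
S xor ~K = T xor T = F
(S xor ~K) -> S = F -> T = T
((S xor ~K) -> S) & D = T & F = F
D nand (((S xor ~K) -> S) & D) = F nand F = T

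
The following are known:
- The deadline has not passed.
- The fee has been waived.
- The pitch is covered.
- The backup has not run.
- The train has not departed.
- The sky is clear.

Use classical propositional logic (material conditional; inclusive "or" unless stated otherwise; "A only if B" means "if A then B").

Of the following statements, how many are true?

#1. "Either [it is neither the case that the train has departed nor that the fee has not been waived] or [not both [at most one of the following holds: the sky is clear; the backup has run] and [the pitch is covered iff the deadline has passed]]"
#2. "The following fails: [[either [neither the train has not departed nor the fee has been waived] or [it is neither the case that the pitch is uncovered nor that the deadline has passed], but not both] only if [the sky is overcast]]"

Let S = "the train has departed" (F), G = "the fee has been waived" (T), K = "the sky is overcast" (F), L = "the backup has run" (F), P = "the pitch is covered" (T), V = "the deadline has passed" (F).

#1: In symbols: (S ↓ ¬G) ∨ ((¬K ↑ L) ↑ (P ↔ V))

¬G = ¬T = F
S ↓ ¬G = F ↓ F = T
¬K = ¬F = T
¬K ↑ L = T ↑ F = T
P ↔ V = T ↔ F = F
(¬K ↑ L) ↑ (P ↔ V) = T ↑ F = T
(S ↓ ¬G) ∨ ((¬K ↑ L) ↑ (P ↔ V)) = T ∨ T = T
Thus #1 is true.

#2: In symbols: ¬(((¬S ↓ G) ⊕ (¬P ↓ V)) → K)

¬S = ¬F = T
¬S ↓ G = T ↓ T = F
¬P = ¬T = F
¬P ↓ V = F ↓ F = T
(¬S ↓ G) ⊕ (¬P ↓ V) = F ⊕ T = T
((¬S ↓ G) ⊕ (¬P ↓ V)) → K = T → F = F
¬(((¬S ↓ G) ⊕ (¬P ↓ V)) → K) = ¬F = T
So #2 is true.

2 of the 2 statements are true.

2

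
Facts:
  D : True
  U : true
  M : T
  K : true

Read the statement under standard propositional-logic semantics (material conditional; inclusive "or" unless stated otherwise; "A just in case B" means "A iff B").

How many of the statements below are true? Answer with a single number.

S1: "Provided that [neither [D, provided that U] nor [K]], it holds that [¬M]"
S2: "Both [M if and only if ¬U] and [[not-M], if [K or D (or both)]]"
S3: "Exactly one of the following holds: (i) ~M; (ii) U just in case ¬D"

1

S1: This is ((U → D) ↓ K) → ¬M.

U → D = T → T = T
(U → D) ↓ K = T ↓ T = F
¬M = ¬T = F
((U → D) ↓ K) → ¬M = F → F = T
Thus S1 is true.

S2: Formalization: (M ↔ ¬U) ∧ ((K ∨ D) → ¬M)

¬U = ¬T = F
M ↔ ¬U = T ↔ F = F
K ∨ D = T ∨ T = T
¬M = ¬T = F
(K ∨ D) → ¬M = T → F = F
(M ↔ ¬U) ∧ ((K ∨ D) → ¬M) = F ∧ F = F
Thus S2 is false.

S3: Parsed as ¬M ⊕ (U ↔ ¬D)

¬M = ¬T = F
¬D = ¬T = F
U ↔ ¬D = T ↔ F = F
¬M ⊕ (U ↔ ¬D) = F ⊕ F = F
Hence S3 is false.

True statements: 1.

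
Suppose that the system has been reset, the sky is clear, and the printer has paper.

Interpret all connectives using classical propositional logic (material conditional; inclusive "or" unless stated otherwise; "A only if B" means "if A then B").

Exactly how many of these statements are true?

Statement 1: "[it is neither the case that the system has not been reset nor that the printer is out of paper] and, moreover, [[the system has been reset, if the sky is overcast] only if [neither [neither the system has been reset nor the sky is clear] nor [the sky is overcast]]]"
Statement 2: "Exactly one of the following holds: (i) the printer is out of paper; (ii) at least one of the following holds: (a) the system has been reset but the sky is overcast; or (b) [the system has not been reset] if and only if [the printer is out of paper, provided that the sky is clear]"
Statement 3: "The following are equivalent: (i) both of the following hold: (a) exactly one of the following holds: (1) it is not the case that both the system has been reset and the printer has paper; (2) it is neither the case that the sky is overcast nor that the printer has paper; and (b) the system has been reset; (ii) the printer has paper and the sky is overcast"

3

Let W = "the system has been reset" (T), H = "the printer has paper" (T), U = "the sky is overcast" (F).

Statement 1: In symbols: (~W nor ~H) & ((U -> W) -> ((W nor ~U) nor U))

~W = ~T = F
~H = ~T = F
~W nor ~H = F nor F = T
U -> W = F -> T = T
~U = ~F = T
W nor ~U = T nor T = F
(W nor ~U) nor U = F nor F = T
(U -> W) -> ((W nor ~U) nor U) = T -> T = T
(~W nor ~H) & ((U -> W) -> ((W nor ~U) nor U)) = T & T = T
So Statement 1 is true.

Statement 2: Parsed as ~H xor ((W & U) | (~W <-> (~U -> ~H)))

~H = ~T = F
W & U = T & F = F
~W = ~T = F
~U = ~F = T
~H = ~T = F
~U -> ~H = T -> F = F
~W <-> (~U -> ~H) = F <-> F = T
(W & U) | (~W <-> (~U -> ~H)) = F | T = T
~H xor ((W & U) | (~W <-> (~U -> ~H))) = F xor T = T
Thus Statement 2 is true.

Statement 3: Formalization: (((W nand H) xor (U nor H)) & W) <-> (H & U)

W nand H = T nand T = F
U nor H = F nor T = F
(W nand H) xor (U nor H) = F xor F = F
((W nand H) xor (U nor H)) & W = F & T = F
H & U = T & F = F
(((W nand H) xor (U nor H)) & W) <-> (H & U) = F <-> F = T
Thus Statement 3 is true.

True statements: 3 (Statement 1, Statement 2, Statement 3).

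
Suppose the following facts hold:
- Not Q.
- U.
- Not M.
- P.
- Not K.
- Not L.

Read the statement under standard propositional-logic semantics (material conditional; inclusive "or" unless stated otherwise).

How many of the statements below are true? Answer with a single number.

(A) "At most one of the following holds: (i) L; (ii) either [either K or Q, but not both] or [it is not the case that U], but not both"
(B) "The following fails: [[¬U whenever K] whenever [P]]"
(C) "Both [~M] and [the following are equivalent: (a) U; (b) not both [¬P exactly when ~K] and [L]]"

(A): In symbols: L nand ((K xor Q) xor not U)

K xor Q = False xor False = False
not U = not True = False
(K xor Q) xor not U = False xor False = False
L nand ((K xor Q) xor not U) = False nand False = True
Hence (A) is true.

(B): Parsed as not (P -> (K -> not U))

not U = not True = False
K -> not U = False -> False = True
P -> (K -> not U) = True -> True = True
not (P -> (K -> not U)) = not True = False
So (B) is false.

(C): Formalization: not M and (U iff ((not P iff not K) nand L))

not M = not False = True
not P = not True = False
not K = not False = True
not P iff not K = False iff True = False
(not P iff not K) nand L = False nand False = True
U iff ((not P iff not K) nand L) = True iff True = True
not M and (U iff ((not P iff not K) nand L)) = True and True = True
Thus (C) is true.

2 of the 3 statements are true.

2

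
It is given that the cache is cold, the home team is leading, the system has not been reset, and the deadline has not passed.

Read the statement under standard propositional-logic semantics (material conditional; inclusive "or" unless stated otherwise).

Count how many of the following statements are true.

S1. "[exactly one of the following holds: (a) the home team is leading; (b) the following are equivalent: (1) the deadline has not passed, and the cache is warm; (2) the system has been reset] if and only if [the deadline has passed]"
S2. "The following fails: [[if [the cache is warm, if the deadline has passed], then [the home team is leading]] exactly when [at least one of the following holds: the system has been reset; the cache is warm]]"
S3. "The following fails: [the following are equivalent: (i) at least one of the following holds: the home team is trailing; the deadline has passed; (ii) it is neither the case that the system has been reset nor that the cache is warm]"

Let U = "the home team is leading" (T), M = "the deadline has passed" (F), S = "the cache is warm" (F), P = "the system has been reset" (F).

S1: Formalization: (U xor ((~M & S) <-> P)) <-> M

~M = ~F = T
~M & S = T & F = F
(~M & S) <-> P = F <-> F = T
U xor ((~M & S) <-> P) = T xor T = F
(U xor ((~M & S) <-> P)) <-> M = F <-> F = T
Thus S1 is true.

S2: Parsed as ~(((M -> S) -> U) <-> (P | S))

M -> S = F -> F = T
(M -> S) -> U = T -> T = T
P | S = F | F = F
((M -> S) -> U) <-> (P | S) = T <-> F = F
~(((M -> S) -> U) <-> (P | S)) = ~F = T
So S2 is true.

S3: Formalization: ~((~U | M) <-> (P nor S))

~U = ~T = F
~U | M = F | F = F
P nor S = F nor F = T
(~U | M) <-> (P nor S) = F <-> T = F
~((~U | M) <-> (P nor S)) = ~F = T
So S3 is true.

True statements: 3 (S1, S2, S3).

3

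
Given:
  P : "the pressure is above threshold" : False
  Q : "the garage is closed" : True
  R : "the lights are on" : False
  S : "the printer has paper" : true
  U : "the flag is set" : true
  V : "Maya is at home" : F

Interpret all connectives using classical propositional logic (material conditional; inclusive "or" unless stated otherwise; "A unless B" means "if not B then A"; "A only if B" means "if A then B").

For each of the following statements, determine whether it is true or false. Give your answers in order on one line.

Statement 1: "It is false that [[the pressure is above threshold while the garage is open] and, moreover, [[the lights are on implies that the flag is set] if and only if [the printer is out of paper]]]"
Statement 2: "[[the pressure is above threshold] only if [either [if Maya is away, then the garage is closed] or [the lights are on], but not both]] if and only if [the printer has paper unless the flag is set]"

Statement 1 True, Statement 2 True

Statement 1: Formalization: not ((P and not Q) and ((R -> U) iff not S))

not Q = not True = False
P and not Q = False and False = False
R -> U = False -> True = True
not S = not True = False
(R -> U) iff not S = True iff False = False
(P and not Q) and ((R -> U) iff not S) = False and False = False
not ((P and not Q) and ((R -> U) iff not S)) = not False = True
Thus Statement 1 is true.

Statement 2: In symbols: (P -> ((not V -> Q) xor R)) iff (S or U)

not V = not False = True
not V -> Q = True -> True = True
(not V -> Q) xor R = True xor False = True
P -> ((not V -> Q) xor R) = False -> True = True
S or U = True or True = True
(P -> ((not V -> Q) xor R)) iff (S or U) = True iff True = True
Thus Statement 2 is true.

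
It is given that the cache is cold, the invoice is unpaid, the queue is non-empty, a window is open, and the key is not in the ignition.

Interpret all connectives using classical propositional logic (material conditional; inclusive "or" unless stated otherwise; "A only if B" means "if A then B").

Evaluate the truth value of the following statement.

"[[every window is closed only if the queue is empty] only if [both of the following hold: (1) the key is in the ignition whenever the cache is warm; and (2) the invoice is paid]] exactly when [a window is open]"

Let G = "a window is open" (T), W = "the queue is empty" (F), S = "the cache is warm" (F), Q = "the key is in the ignition" (F), M = "the invoice is paid" (F).
Formalization: ((~G -> W) -> ((S -> Q) & M)) <-> G

~G = ~T = F
~G -> W = F -> F = T
S -> Q = F -> F = T
(S -> Q) & M = T & F = F
(~G -> W) -> ((S -> Q) & M) = T -> F = F
((~G -> W) -> ((S -> Q) & M)) <-> G = F <-> T = F

The statement is false.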